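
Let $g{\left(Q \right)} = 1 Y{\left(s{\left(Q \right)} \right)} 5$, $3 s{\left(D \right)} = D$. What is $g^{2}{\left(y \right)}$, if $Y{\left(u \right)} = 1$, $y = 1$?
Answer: $25$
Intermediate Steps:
$s{\left(D \right)} = \frac{D}{3}$
$g{\left(Q \right)} = 5$ ($g{\left(Q \right)} = 1 \cdot 1 \cdot 5 = 1 \cdot 5 = 5$)
$g^{2}{\left(y \right)} = 5^{2} = 25$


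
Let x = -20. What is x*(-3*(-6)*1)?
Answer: -360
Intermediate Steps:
x*(-3*(-6)*1) = -20*(-3*(-6)) = -360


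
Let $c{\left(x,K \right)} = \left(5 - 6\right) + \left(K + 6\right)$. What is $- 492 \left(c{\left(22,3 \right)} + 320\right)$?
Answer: $-161376$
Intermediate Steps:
$c{\left(x,K \right)} = 5 + K$ ($c{\left(x,K \right)} = -1 + \left(6 + K\right) = 5 + K$)
$- 492 \left(c{\left(22,3 \right)} + 320\right) = - 492 \left(\left(5 + 3\right) + 320\right) = - 492 \left(8 + 320\right) = \left(-492\right) 328 = -161376$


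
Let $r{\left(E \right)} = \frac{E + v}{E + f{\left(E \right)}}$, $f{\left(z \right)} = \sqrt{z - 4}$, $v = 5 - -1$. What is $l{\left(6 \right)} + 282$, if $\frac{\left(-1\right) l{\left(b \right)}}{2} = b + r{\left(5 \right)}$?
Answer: $\frac{799}{3} \approx 266.33$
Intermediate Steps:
$v = 6$ ($v = 5 + 1 = 6$)
$f{\left(z \right)} = \sqrt{-4 + z}$
$r{\left(E \right)} = \frac{6 + E}{E + \sqrt{-4 + E}}$ ($r{\left(E \right)} = \frac{E + 6}{E + \sqrt{-4 + E}} = \frac{6 + E}{E + \sqrt{-4 + E}}$)
$l{\left(b \right)} = - \frac{11}{3} - 2 b$ ($l{\left(b \right)} = - 2 \left(b + \frac{6 + 5}{5 + \sqrt{-4 + 5}}\right) = - 2 \left(b + \frac{1}{5 + \sqrt{1}} \cdot 11\right) = - 2 \left(b + \frac{1}{5 + 1} \cdot 11\right) = - 2 \left(b + \frac{1}{6} \cdot 11\right) = - 2 \left(b + \frac{11}{6}\right) = - 2 \left(\frac{11}{6} + b\right) = - \frac{11}{3} - 2 b$)
$l{\left(6 \right)} + 282 = \left(- \frac{11}{3} - 12\right) + 282 = - \frac{47}{3} + 282 = \frac{799}{3}$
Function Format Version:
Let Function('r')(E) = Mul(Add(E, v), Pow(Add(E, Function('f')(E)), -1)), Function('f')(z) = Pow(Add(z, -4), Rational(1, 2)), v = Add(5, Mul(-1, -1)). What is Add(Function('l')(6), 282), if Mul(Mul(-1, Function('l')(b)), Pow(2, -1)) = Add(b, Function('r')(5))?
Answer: Rational(799, 3) ≈ 266.33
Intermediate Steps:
v = 6 (v = Add(5, 1) = 6)
Function('f')(z) = Pow(Add(-4, z), Rational(1, 2))
Function('r')(E) = Mul(Pow(Add(E, Pow(Add(-4, E), Rational(1, 2))), -1), Add(6, E)) (Function('r')(E) = Mul(Add(E, 6), Pow(Add(E, Pow(Add(-4, E), Rational(1, 2))), -1)) = Mul(Add(6, E), Pow(Add(E, Pow(Add(-4, E), Rational(1, 2))), -1)) = Mul(Pow(Add(E, Pow(Add(-4, E), Rational(1, 2))), -1), Add(6, E)))
Function('l')(b) = Add(Rational(-11, 3), Mul(-2, b)) (Function('l')(b) = Mul(-2, Add(b, Mul(Pow(Add(5, Pow(Add(-4, 5), Rational(1, 2))), -1), Add(6, 5)))) = Mul(-2, Add(b, Mul(Pow(Add(5, Pow(1, Rational(1, 2))), -1), 11))) = Mul(-2, Add(b, Mul(Pow(Add(5, 1), -1), 11))) = Mul(-2, Add(b, Mul(Pow(6, -1), 11))) = Mul(-2, Add(b, Mul(Rational(1, 6), 11))) = Mul(-2, Add(b, Rational(11, 6))) = Mul(-2, Add(Rational(11, 6), b)) = Add(Rational(-11, 3), Mul(-2, b)))
Add(Function('l')(6), 282) = Add(Add(Rational(-11, 3), Mul(-2, 6)), 282) = Add(Add(Rational(-11, 3), -12), 282) = Add(Rational(-47, 3), 282) = Rational(799, 3)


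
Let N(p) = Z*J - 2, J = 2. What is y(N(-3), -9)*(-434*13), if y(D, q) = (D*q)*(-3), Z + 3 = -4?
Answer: 2437344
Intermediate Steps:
Z = -7 (Z = -3 - 4 = -7)
N(p) = -16 (N(p) = -7*2 - 2 = -14 - 2 = -16)
y(D, q) = -3*D*q
y(N(-3), -9)*(-434*13) = (-3*(-16)*(-9))*(-434*13) = -432*(-5642) = 2437344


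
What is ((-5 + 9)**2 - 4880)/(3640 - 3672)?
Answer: 152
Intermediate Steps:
((-5 + 9)**2 - 4880)/(3640 - 3672) = (4**2 - 4880)/(-32) = (16 - 4880)*(-1/32) = -4864*(-1/32) = 152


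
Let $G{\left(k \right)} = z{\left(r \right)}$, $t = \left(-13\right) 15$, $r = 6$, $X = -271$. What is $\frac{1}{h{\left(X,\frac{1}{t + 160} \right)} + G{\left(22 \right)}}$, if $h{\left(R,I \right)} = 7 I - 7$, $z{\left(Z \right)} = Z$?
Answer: $- \frac{5}{6} \approx -0.83333$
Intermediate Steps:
$t = -195$
$G{\left(k \right)} = 6$
$h{\left(R,I \right)} = -7 + 7 I$
$\frac{1}{h{\left(X,\frac{1}{t + 160} \right)} + G{\left(22 \right)}} = \frac{1}{\left(-7 + \frac{7}{-195 + 160}\right) + 6} = \frac{1}{\left(-7 + \frac{7}{-35}\right) + 6} = \frac{1}{\left(-7 + 7 \left(- \frac{1}{35}\right)\right) + 6} = \frac{1}{\left(-7 - \frac{1}{5}\right) + 6} = \frac{1}{- \frac{36}{5} + 6} = \frac{1}{- \frac{6}{5}} = - \frac{5}{6}$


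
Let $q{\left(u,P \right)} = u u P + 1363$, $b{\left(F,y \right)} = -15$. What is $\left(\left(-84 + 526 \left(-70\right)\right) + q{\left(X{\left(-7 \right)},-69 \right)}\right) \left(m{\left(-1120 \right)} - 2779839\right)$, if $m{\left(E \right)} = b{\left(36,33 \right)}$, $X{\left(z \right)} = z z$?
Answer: $559334423340$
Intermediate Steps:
$X{\left(z \right)} = z^{2}$
$m{\left(E \right)} = -15$
$q{\left(u,P \right)} = 1363 + P u^{2}$ ($q{\left(u,P \right)} = u^{2} P + 1363 = P u^{2} + 1363 = 1363 + P u^{2}$)
$\left(\left(-84 + 526 \left(-70\right)\right) + q{\left(X{\left(-7 \right)},-69 \right)}\right) \left(m{\left(-1120 \right)} - 2779839\right) = \left(\left(-84 + 526 \left(-70\right)\right) + \left(1363 - 69 \left(\left(-7\right)^{2}\right)^{2}\right)\right) \left(-15 - 2779839\right) = \left(\left(-84 - 36820\right) + \left(1363 - 69 \cdot 49^{2}\right)\right) \left(-15 - 2779839\right) = \left(-36904 + \left(1363 - 165669\right)\right) \left(-2779854\right) = \left(-36904 - 164306\right) \left(-2779854\right) = \left(-201210\right) \left(-2779854\right) = 559334423340$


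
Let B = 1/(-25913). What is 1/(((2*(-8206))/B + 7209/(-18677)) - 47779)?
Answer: 18677/7942139806020 ≈ 2.3516e-9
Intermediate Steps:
B = -1/25913 ≈ -3.8591e-5
1/(((2*(-8206))/B + 7209/(-18677)) - 47779) = 1/(((2*(-8206))/(-1/25913) + 7209/(-18677)) - 47779) = 1/((-16412*(-25913) + 7209*(-1/18677)) - 47779) = 1/((425284156 - 7209/18677) - 47779) = 1/(7943032174403/18677 - 47779) = 1/(7942139806020/18677) = 18677/7942139806020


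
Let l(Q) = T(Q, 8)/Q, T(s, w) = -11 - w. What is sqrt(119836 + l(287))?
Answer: sqrt(9870766031)/287 ≈ 346.17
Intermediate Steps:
l(Q) = -19/Q (l(Q) = (-11 - 1*8)/Q = (-11 - 8)/Q = -19/Q)
sqrt(119836 + l(287)) = sqrt(119836 - 19/287) = sqrt(34392913/287) = sqrt(9870766031)/287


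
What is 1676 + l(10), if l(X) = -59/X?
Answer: 16701/10 ≈ 1670.1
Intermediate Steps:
1676 + l(10) = 1676 - 59/10 = 16701/10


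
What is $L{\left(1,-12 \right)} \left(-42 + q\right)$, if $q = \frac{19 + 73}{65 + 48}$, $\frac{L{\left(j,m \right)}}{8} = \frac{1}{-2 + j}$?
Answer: $\frac{37232}{113} \approx 329.49$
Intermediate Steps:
$L{\left(j,m \right)} = \frac{8}{-2 + j}$
$q = \frac{92}{113} \approx 0.81416$
$L{\left(1,-12 \right)} \left(-42 + q\right) = \frac{8}{-2 + 1} \left(-42 + \frac{92}{113}\right) = \frac{8}{-1} \left(- \frac{4654}{113}\right) = 8 \left(-1\right) \left(- \frac{4654}{113}\right) = \left(-8\right) \left(- \frac{4654}{113}\right) = \frac{37232}{113}$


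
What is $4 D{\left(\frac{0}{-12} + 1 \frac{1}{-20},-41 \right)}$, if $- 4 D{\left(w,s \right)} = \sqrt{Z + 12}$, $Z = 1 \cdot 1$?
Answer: $- \sqrt{13} \approx -3.6056$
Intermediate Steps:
$Z = 1$
$D{\left(w,s \right)} = - \frac{\sqrt{13}}{4}$ ($D{\left(w,s \right)} = - \frac{\sqrt{1 + 12}}{4} = - \frac{\sqrt{13}}{4}$)
$4 D{\left(\frac{0}{-12} + 1 \frac{1}{-20},-41 \right)} = 4 \left(- \frac{\sqrt{13}}{4}\right) = - \sqrt{13}$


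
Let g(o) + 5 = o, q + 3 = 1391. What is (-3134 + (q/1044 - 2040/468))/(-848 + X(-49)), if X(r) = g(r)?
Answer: 967631/278226 ≈ 3.4779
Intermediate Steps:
q = 1388 (q = -3 + 1391 = 1388)
g(o) = -5 + o
X(r) = -5 + r
(-3134 + (q/1044 - 2040/468))/(-848 + X(-49)) = (-3134 + (1388/1044 - 2040/468))/(-848 + (-5 - 49)) = (-3134 + (1388*(1/1044) - 2040*1/468))/(-848 - 54) = (-3134 + (347/261 - 170/39))/(-902) = (-3134 - 10279/3393)*(-1/902) = -10643941/3393*(-1/902) = 967631/278226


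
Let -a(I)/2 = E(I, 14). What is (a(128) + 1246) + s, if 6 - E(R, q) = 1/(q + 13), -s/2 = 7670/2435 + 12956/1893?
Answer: 10073294228/8297019 ≈ 1214.1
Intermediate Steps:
s = -18426868/921891 (s = -2*(7670/2435 + 12956/1893) = -2*(7670*(1/2435) + 12956*(1/1893)) = -2*(1534/487 + 12956/1893) = -2*9213434/921891 = -18426868/921891 ≈ -19.988)
E(R, q) = 6 - 1/(13 + q) (E(R, q) = 6 - 1/(q + 13) = 6 - 1/(13 + q))
a(I) = -322/27 (a(I) = -2*(77 + 6*14)/(13 + 14) = -2*(77 + 84)/27 = -2*161/27 = -322/27)
(a(128) + 1246) + s = (-322/27 + 1246) - 18426868/921891 = 33320/27 - 18426868/921891 = 10073294228/8297019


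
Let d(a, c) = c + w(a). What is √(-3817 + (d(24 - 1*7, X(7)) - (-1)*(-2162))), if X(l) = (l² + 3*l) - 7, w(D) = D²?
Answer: I*√5627 ≈ 75.013*I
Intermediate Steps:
X(l) = -7 + l² + 3*l
d(a, c) = c + a²
√(-3817 + (d(24 - 1*7, X(7)) - (-1)*(-2162))) = √(-3817 + (((-7 + 7² + 3*7) + (24 - 1*7)²) - (-1)*(-2162))) = √(-3817 + (((-7 + 49 + 21) + (24 - 7)²) - 1*2162)) = √(-3817 + ((63 + 17²) - 2162)) = √(-3817 + ((63 + 289) - 2162)) = √(-3817 + (352 - 2162)) = √(-3817 - 1810) = √(-5627) = I*√5627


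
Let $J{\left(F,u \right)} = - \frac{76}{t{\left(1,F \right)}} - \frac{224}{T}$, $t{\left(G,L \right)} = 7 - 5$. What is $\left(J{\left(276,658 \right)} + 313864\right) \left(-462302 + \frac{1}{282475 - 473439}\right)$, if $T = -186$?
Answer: $- \frac{1288311300103127485}{8879826} \approx -1.4508 \cdot 10^{11}$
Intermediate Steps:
$t{\left(G,L \right)} = 2$
$J{\left(F,u \right)} = - \frac{3422}{93}$ ($J{\left(F,u \right)} = - \frac{76}{2} - \frac{224}{-186} = \left(-76\right) \frac{1}{2} - - \frac{112}{93} = -38 + \frac{112}{93} = - \frac{3422}{93}$)
$\left(J{\left(276,658 \right)} + 313864\right) \left(-462302 + \frac{1}{282475 - 473439}\right) = \left(- \frac{3422}{93} + 313864\right) \left(-462302 + \frac{1}{282475 - 473439}\right) = \frac{29185930 \left(-462302 + \frac{1}{-190964}\right)}{93} = \frac{29185930 \left(-462302 - \frac{1}{190964}\right)}{93} = \frac{29185930}{93} \left(- \frac{88283039129}{190964}\right) = - \frac{1288311300103127485}{8879826}$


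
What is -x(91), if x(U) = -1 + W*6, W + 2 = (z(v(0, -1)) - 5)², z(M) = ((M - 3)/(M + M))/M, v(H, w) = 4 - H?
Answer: -69187/512 ≈ -135.13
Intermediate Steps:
z(M) = (-3 + M)/(2*M²) (z(M) = ((-3 + M)/((2*M)))/M = ((-3 + M)*(1/(2*M)))/M = ((-3 + M)/(2*M))/M = (-3 + M)/(2*M²))
W = 23233/1024 (W = -2 + ((-3 + (4 - 1*0))/(2*(4 - 1*0)²) - 5)² = -2 + ((-3 + (4 + 0))/(2*(4 + 0)²) - 5)² = -2 + ((½)*(-3 + 4)/4² - 5)² = -2 + ((½)*(1/16)*1 - 5)² = -2 + (1/32 - 5)² = -2 + (-159/32)² = -2 + 25281/1024 = 23233/1024 ≈ 22.688)
x(U) = 69187/512 (x(U) = -1 + (23233/1024)*6 = -1 + 69699/512 = 69187/512)
-x(91) = -1*69187/512 = -69187/512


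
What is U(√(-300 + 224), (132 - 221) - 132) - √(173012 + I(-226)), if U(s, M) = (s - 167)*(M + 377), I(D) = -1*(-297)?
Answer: -26052 - √173309 + 312*I*√19 ≈ -26468.0 + 1360.0*I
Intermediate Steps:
I(D) = 297
U(s, M) = (-167 + s)*(377 + M)
U(√(-300 + 224), (132 - 221) - 132) - √(173012 + I(-226)) = (-62959 - 167*((132 - 221) - 132) + 377*√(-300 + 224) + ((132 - 221) - 132)*√(-300 + 224)) - √(173012 + 297) = (-62959 - 167*(-89 - 132) + 377*√(-76) + (-89 - 132)*√(-76)) - √173309 = (-62959 - 167*(-221) + 377*(2*I*√19) - 442*I*√19) - √173309 = (-62959 + 36907 + 754*I*√19 - 442*I*√19) - √173309 = (-26052 + 312*I*√19) - √173309 = -26052 - √173309 + 312*I*√19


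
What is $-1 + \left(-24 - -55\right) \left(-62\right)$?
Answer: $-1923$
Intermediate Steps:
$-1 + \left(-24 - -55\right) \left(-62\right) = -1 + \left(-24 + 55\right) \left(-62\right) = -1 + 31 \left(-62\right) = -1 - 1922 = -1923$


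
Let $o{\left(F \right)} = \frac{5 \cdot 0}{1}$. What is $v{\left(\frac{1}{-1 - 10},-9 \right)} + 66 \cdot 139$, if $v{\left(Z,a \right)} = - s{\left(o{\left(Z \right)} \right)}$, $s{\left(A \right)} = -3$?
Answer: $9177$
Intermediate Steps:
$o{\left(F \right)} = 0$ ($o{\left(F \right)} = 0 \cdot 1 = 0$)
$v{\left(Z,a \right)} = 3$ ($v{\left(Z,a \right)} = \left(-1\right) \left(-3\right) = 3$)
$v{\left(\frac{1}{-1 - 10},-9 \right)} + 66 \cdot 139 = 3 + 66 \cdot 139 = 3 + 9174 = 9177$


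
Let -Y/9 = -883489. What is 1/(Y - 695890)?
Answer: 1/7255511 ≈ 1.3783e-7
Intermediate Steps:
Y = 7951401 (Y = -9*(-883489) = 7951401)
1/(Y - 695890) = 1/(7951401 - 695890) = 1/7255511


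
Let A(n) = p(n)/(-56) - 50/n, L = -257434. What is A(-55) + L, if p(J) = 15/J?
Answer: -158578781/616 ≈ -2.5743e+5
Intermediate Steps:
A(n) = -2815/(56*n) (A(n) = (15/n)/(-56) - 50/n = (15/n)*(-1/56) - 50/n = -15/(56*n) - 50/n = -2815/(56*n))
A(-55) + L = -2815/56/(-55) - 257434 = -2815/56*(-1/55) - 257434 = 563/616 - 257434 = -158578781/616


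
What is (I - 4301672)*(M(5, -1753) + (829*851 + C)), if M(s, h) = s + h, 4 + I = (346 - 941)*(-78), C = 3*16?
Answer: -2994766850214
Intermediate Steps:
C = 48
I = 46406 (I = -4 + (346 - 941)*(-78) = -4 - 595*(-78) = -4 + 46410 = 46406)
M(s, h) = h + s
(I - 4301672)*(M(5, -1753) + (829*851 + C)) = (46406 - 4301672)*((-1753 + 5) + (829*851 + 48)) = -4255266*(-1748 + (705479 + 48)) = -4255266*(-1748 + 705527) = -4255266*703779 = -2994766850214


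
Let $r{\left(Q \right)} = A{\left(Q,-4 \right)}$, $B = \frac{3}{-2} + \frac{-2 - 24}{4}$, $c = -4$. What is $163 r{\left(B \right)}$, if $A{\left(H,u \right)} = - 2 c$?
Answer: $1304$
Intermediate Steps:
$A{\left(H,u \right)} = 8$ ($A{\left(H,u \right)} = \left(-2\right) \left(-4\right) = 8$)
$B = -8$ ($B = 3 \left(- \frac{1}{2}\right) + \left(-2 - 24\right) \frac{1}{4} = - \frac{3}{2} - \frac{13}{2} = -8$)
$r{\left(Q \right)} = 8$
$163 r{\left(B \right)} = 163 \cdot 8 = 1304$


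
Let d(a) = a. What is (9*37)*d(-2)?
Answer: -666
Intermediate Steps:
(9*37)*d(-2) = (9*37)*(-2) = 333*(-2) = -666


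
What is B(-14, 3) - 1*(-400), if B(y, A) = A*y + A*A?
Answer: 367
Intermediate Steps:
B(y, A) = A² + A*y (B(y, A) = A*y + A² = A² + A*y)
B(-14, 3) - 1*(-400) = 3*(3 - 14) - 1*(-400) = 3*(-11) + 400 = -33 + 400 = 367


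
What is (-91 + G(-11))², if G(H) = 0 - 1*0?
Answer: 8281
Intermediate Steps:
G(H) = 0 (G(H) = 0 + 0 = 0)
(-91 + G(-11))² = (-91 + 0)² = (-91)² = 8281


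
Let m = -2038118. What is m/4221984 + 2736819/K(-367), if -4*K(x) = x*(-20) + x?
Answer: -23116717956199/14719947216 ≈ -1570.4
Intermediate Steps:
K(x) = 19*x/4 (K(x) = -(x*(-20) + x)/4 = -(-20*x + x)/4 = -(-19)*x/4 = 19*x/4)
m/4221984 + 2736819/K(-367) = -2038118/4221984 + 2736819/(((19/4)*(-367))) = -2038118*1/4221984 + 2736819/(-6973/4) = -1019059/2110992 + 2736819*(-4/6973) = -1019059/2110992 - 10947276/6973 = -23116717956199/14719947216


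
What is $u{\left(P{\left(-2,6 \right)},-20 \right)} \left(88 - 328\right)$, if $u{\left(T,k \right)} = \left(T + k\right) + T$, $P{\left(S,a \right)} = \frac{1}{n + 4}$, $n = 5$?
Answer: $\frac{14240}{3} \approx 4746.7$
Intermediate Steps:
$P{\left(S,a \right)} = \frac{1}{9}$ ($P{\left(S,a \right)} = \frac{1}{5 + 4} = \frac{1}{9}$)
$u{\left(T,k \right)} = k + 2 T$
$u{\left(P{\left(-2,6 \right)},-20 \right)} \left(88 - 328\right) = \left(-20 + 2 \cdot \frac{1}{9}\right) \left(88 - 328\right) = \left(-20 + \frac{2}{9}\right) \left(-240\right) = \left(- \frac{178}{9}\right) \left(-240\right) = \frac{14240}{3}$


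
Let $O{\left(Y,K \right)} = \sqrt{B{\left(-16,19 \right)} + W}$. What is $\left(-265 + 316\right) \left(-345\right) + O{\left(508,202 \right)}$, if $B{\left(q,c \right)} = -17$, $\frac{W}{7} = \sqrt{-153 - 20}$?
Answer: $-17595 + \sqrt{-17 + 7 i \sqrt{173}} \approx -17589.0 + 7.4373 i$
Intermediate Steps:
$W = 7 i \sqrt{173}$ ($W = 7 \sqrt{-153 - 20} = 7 \sqrt{-173} = 7 i \sqrt{173} \approx 92.071 i$)
$O{\left(Y,K \right)} = \sqrt{-17 + 7 i \sqrt{173}}$
$\left(-265 + 316\right) \left(-345\right) + O{\left(508,202 \right)} = \left(-265 + 316\right) \left(-345\right) + \sqrt{-17 + 7 i \sqrt{173}} = 51 \left(-345\right) + \sqrt{-17 + 7 i \sqrt{173}} = -17595 + \sqrt{-17 + 7 i \sqrt{173}}$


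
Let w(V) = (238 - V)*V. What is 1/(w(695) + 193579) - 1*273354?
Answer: -33905736745/124036 ≈ -2.7335e+5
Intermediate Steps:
w(V) = V*(238 - V)
1/(w(695) + 193579) - 1*273354 = 1/(695*(238 - 1*695) + 193579) - 1*273354 = 1/(695*(238 - 695) + 193579) - 273354 = 1/(695*(-457) + 193579) - 273354 = 1/(-317615 + 193579) - 273354 = 1/(-124036) - 273354 = -1/124036 - 273354 = -33905736745/124036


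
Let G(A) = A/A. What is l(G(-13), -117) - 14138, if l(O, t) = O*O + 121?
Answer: -14016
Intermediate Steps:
G(A) = 1
l(O, t) = 121 + O² (l(O, t) = O² + 121 = 121 + O²)
l(G(-13), -117) - 14138 = (121 + 1²) - 14138 = (121 + 1) - 14138 = 122 - 14138 = -14016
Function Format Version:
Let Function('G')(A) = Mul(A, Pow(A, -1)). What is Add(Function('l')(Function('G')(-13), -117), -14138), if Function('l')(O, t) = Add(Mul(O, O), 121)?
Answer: -14016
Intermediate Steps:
Function('G')(A) = 1
Function('l')(O, t) = Add(121, Pow(O, 2)) (Function('l')(O, t) = Add(Pow(O, 2), 121) = Add(121, Pow(O, 2)))
Add(Function('l')(Function('G')(-13), -117), -14138) = Add(Add(121, Pow(1, 2)), -14138) = Add(Add(121, 1), -14138) = Add(122, -14138) = -14016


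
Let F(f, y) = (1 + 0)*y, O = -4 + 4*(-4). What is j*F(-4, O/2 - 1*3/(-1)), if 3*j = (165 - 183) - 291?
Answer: 721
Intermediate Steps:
O = -20 (O = -4 - 16 = -20)
F(f, y) = y (F(f, y) = 1*y = y)
j = -103 (j = ((165 - 183) - 291)/3 = (-18 - 291)/3 = (⅓)*(-309) = -103)
j*F(-4, O/2 - 1*3/(-1)) = -103*(-20/2 - 1*3/(-1)) = -103*(-20*½ - 3*(-1)) = -103*(-10 + 3) = -103*(-7) = 721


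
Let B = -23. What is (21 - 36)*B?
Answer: 345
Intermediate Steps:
(21 - 36)*B = (21 - 36)*(-23) = -15*(-23) = 345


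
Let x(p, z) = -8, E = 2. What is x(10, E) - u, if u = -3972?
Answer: 3964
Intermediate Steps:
x(10, E) - u = -8 - 1*(-3972) = -8 + 3972 = 3964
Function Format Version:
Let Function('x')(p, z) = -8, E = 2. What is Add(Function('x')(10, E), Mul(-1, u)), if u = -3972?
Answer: 3964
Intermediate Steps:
Add(Function('x')(10, E), Mul(-1, u)) = Add(-8, Mul(-1, -3972)) = Add(-8, 3972) = 3964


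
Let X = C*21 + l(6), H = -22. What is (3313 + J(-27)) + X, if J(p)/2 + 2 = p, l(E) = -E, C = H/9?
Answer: 9593/3 ≈ 3197.7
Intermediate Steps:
C = -22/9 ≈ -2.4444
J(p) = -4 + 2*p
X = -172/3 (X = -22/9*21 - 1*6 = -154/3 - 6 = -172/3 ≈ -57.333)
(3313 + J(-27)) + X = (3313 + (-4 + 2*(-27))) - 172/3 = (3313 + (-4 - 54)) - 172/3 = (3313 - 58) - 172/3 = 3255 - 172/3 = 9593/3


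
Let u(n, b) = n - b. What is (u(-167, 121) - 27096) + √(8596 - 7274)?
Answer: -27384 + √1322 ≈ -27348.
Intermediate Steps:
(u(-167, 121) - 27096) + √(8596 - 7274) = ((-167 - 1*121) - 27096) + √(8596 - 7274) = ((-167 - 121) - 27096) + √1322 = (-288 - 27096) + √1322 = -27384 + √1322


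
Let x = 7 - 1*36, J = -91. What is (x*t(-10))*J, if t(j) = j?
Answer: -26390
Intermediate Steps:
x = -29 (x = 7 - 36 = -29)
(x*t(-10))*J = -29*(-10)*(-91) = 290*(-91) = -26390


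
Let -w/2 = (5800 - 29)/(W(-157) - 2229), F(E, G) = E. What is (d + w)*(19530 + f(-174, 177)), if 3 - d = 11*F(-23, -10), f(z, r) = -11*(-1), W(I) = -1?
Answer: 5690554151/1115 ≈ 5.1036e+6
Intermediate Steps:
f(z, r) = 11
d = 256 (d = 3 - 11*(-23) = 3 - 1*(-253) = 3 + 253 = 256)
w = 5771/1115 (w = -2*(5800 - 29)/(-1 - 2229) = -11542/(-2230) = -11542*(-1)/2230 = -2*(-5771/2230) = 5771/1115 ≈ 5.1758)
(d + w)*(19530 + f(-174, 177)) = (256 + 5771/1115)*(19530 + 11) = (291211/1115)*19541 = 5690554151/1115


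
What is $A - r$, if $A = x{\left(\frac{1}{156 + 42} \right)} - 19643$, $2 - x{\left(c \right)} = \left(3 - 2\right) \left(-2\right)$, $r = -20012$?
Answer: $373$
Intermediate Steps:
$x{\left(c \right)} = 4$ ($x{\left(c \right)} = 2 - \left(3 - 2\right) \left(-2\right) = 2 - 1 \left(-2\right) = 2 - -2 = 2 + 2 = 4$)
$A = -19639$ ($A = 4 - 19643 = -19639$)
$A - r = -19639 - -20012 = -19639 + 20012 = 373$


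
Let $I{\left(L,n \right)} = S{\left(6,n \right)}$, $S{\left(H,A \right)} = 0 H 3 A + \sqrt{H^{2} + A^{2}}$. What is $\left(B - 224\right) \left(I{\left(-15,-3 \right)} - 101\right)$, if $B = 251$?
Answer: $-2727 + 81 \sqrt{5} \approx -2545.9$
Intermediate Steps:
$S{\left(H,A \right)} = \sqrt{A^{2} + H^{2}}$ ($S{\left(H,A \right)} = 0 \cdot 3 A + \sqrt{A^{2} + H^{2}} = 0 A + \sqrt{A^{2} + H^{2}} = 0 + \sqrt{A^{2} + H^{2}} = \sqrt{A^{2} + H^{2}}$)
$I{\left(L,n \right)} = \sqrt{36 + n^{2}}$ ($I{\left(L,n \right)} = \sqrt{n^{2} + 6^{2}} = \sqrt{n^{2} + 36} = \sqrt{36 + n^{2}}$)
$\left(B - 224\right) \left(I{\left(-15,-3 \right)} - 101\right) = \left(251 - 224\right) \left(\sqrt{36 + \left(-3\right)^{2}} - 101\right) = 27 \left(\sqrt{36 + 9} - 101\right) = 27 \left(\sqrt{45} - 101\right) = 27 \left(3 \sqrt{5} - 101\right) = 27 \left(-101 + 3 \sqrt{5}\right) = -2727 + 81 \sqrt{5}$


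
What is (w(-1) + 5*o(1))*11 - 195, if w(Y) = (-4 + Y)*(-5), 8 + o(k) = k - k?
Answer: -360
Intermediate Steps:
o(k) = -8 (o(k) = -8 + (k - k) = -8 + 0 = -8)
w(Y) = 20 - 5*Y
(w(-1) + 5*o(1))*11 - 195 = ((20 - 5*(-1)) + 5*(-8))*11 - 195 = ((20 + 5) - 40)*11 - 195 = (25 - 40)*11 - 195 = -15*11 - 195 = -165 - 195 = -360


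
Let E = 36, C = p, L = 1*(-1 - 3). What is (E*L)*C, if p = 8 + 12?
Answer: -2880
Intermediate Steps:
L = -4 (L = 1*(-4) = -4)
p = 20
C = 20
(E*L)*C = (36*(-4))*20 = -144*20 = -2880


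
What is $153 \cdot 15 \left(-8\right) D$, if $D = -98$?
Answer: $1799280$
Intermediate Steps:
$153 \cdot 15 \left(-8\right) D = 153 \cdot 15 \left(-8\right) \left(-98\right) = 153 \left(-120\right) \left(-98\right) = \left(-18360\right) \left(-98\right) = 1799280$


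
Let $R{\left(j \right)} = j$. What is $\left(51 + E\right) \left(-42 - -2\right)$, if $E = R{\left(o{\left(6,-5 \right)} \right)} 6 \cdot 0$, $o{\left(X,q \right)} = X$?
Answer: $-2040$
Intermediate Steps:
$E = 0$ ($E = 6 \cdot 6 \cdot 0 = 36 \cdot 0 = 0$)
$\left(51 + E\right) \left(-42 - -2\right) = \left(51 + 0\right) \left(-42 - -2\right) = 51 \left(-42 + 2\right) = 51 \left(-40\right) = -2040$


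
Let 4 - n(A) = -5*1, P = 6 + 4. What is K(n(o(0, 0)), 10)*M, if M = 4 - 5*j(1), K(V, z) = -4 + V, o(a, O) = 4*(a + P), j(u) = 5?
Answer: -105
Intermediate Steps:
P = 10
o(a, O) = 40 + 4*a (o(a, O) = 4*(a + 10) = 4*(10 + a) = 40 + 4*a)
n(A) = 9 (n(A) = 4 - (-5) = 4 - 1*(-5) = 4 + 5 = 9)
M = -21 (M = 4 - 5*5 = 4 - 25 = -21)
K(n(o(0, 0)), 10)*M = (-4 + 9)*(-21) = 5*(-21) = -105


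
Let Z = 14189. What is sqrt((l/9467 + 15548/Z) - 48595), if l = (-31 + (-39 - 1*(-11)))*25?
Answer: 8*I*sqrt(13700346257032154398)/134327263 ≈ 220.44*I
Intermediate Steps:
l = -1475 (l = (-31 + (-39 + 11))*25 = (-31 - 28)*25 = -59*25 = -1475)
sqrt((l/9467 + 15548/Z) - 48595) = sqrt((-1475/9467 + 15548/14189) - 48595) = sqrt(126264141/134327263 - 48595) = sqrt(-6527507081344/134327263) = 8*I*sqrt(13700346257032154398)/134327263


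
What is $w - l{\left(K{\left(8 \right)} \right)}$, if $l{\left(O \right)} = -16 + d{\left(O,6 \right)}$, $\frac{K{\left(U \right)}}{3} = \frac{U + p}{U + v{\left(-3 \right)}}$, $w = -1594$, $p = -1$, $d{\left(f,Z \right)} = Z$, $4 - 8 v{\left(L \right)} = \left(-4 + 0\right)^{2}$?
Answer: $-1584$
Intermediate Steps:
$v{\left(L \right)} = - \frac{3}{2}$ ($v{\left(L \right)} = \frac{1}{2} - \frac{\left(-4 + 0\right)^{2}}{8} = \frac{1}{2} - \frac{\left(-4\right)^{2}}{8} = \frac{1}{2} - 2 = - \frac{3}{2}$)
$K{\left(U \right)} = \frac{3 \left(-1 + U\right)}{- \frac{3}{2} + U}$ ($K{\left(U \right)} = 3 \frac{U - 1}{U - \frac{3}{2}} = 3 \frac{-1 + U}{- \frac{3}{2} + U} = \frac{3 \left(-1 + U\right)}{- \frac{3}{2} + U}$)
$l{\left(O \right)} = -10$ ($l{\left(O \right)} = -16 + 6 = -10$)
$w - l{\left(K{\left(8 \right)} \right)} = -1594 - -10 = -1594 + 10 = -1584$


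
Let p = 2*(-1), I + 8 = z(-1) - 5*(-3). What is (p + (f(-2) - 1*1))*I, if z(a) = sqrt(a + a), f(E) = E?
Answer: -35 - 5*I*sqrt(2) ≈ -35.0 - 7.0711*I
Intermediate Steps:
z(a) = sqrt(2)*sqrt(a) (z(a) = sqrt(2*a) = sqrt(2)*sqrt(a))
I = 7 + I*sqrt(2) (I = -8 + (sqrt(2)*sqrt(-1) - 5*(-3)) = -8 + (sqrt(2)*I + 15) = -8 + (I*sqrt(2) + 15) = -8 + (15 + I*sqrt(2)) = 7 + I*sqrt(2) ≈ 7.0 + 1.4142*I)
p = -2
(p + (f(-2) - 1*1))*I = (-2 + (-2 - 1*1))*(7 + I*sqrt(2)) = (-2 + (-2 - 1))*(7 + I*sqrt(2)) = (-2 - 3)*(7 + I*sqrt(2)) = -5*(7 + I*sqrt(2)) = -35 - 5*I*sqrt(2)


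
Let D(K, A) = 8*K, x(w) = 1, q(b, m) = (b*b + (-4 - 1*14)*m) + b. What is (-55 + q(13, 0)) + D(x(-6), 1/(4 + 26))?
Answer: 135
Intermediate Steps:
q(b, m) = b + b² - 18*m (q(b, m) = (b² + (-4 - 14)*m) + b = (b² - 18*m) + b = b + b² - 18*m)
(-55 + q(13, 0)) + D(x(-6), 1/(4 + 26)) = (-55 + (13 + 13² - 18*0)) + 8*1 = (-55 + (13 + 169 + 0)) + 8 = (-55 + 182) + 8 = 127 + 8 = 135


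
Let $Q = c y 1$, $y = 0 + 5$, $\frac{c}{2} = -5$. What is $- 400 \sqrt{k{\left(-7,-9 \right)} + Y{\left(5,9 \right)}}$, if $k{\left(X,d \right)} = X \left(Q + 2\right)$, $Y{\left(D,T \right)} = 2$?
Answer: $- 5200 \sqrt{2} \approx -7353.9$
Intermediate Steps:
$c = -10$ ($c = 2 \left(-5\right) = -10$)
$y = 5$
$Q = -50$ ($Q = \left(-10\right) 5 \cdot 1 = \left(-50\right) 1 = -50$)
$k{\left(X,d \right)} = - 48 X$ ($k{\left(X,d \right)} = X \left(-50 + 2\right) = X \left(-48\right) = - 48 X$)
$- 400 \sqrt{k{\left(-7,-9 \right)} + Y{\left(5,9 \right)}} = - 400 \sqrt{\left(-48\right) \left(-7\right) + 2} = - 400 \sqrt{336 + 2} = - 400 \sqrt{338} = - 400 \cdot 13 \sqrt{2} = - 5200 \sqrt{2}$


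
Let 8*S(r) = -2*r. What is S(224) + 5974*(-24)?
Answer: -143432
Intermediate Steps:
S(r) = -r/4 (S(r) = (-2*r)/8 = -r/4)
S(224) + 5974*(-24) = -¼*224 + 5974*(-24) = -56 - 143376 = -143432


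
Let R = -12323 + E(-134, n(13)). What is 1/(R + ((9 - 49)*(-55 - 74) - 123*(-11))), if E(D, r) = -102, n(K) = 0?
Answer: -1/5912 ≈ -0.00016915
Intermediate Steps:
R = -12425 (R = -12323 - 102 = -12425)
1/(R + ((9 - 49)*(-55 - 74) - 123*(-11))) = 1/(-12425 + ((9 - 49)*(-55 - 74) - 123*(-11))) = 1/(-12425 + (-40*(-129) + 1353)) = 1/(-12425 + (5160 + 1353)) = 1/(-12425 + 6513) = 1/(-5912) = -1/5912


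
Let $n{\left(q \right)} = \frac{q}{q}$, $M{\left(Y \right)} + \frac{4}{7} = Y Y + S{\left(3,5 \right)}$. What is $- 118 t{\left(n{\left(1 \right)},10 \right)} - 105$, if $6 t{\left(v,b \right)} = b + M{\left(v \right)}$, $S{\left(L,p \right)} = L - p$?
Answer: $- \frac{5686}{21} \approx -270.76$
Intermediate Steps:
$M{\left(Y \right)} = - \frac{18}{7} + Y^{2}$ ($M{\left(Y \right)} = - \frac{4}{7} + \left(Y Y + \left(3 - 5\right)\right) = - \frac{4}{7} + \left(Y^{2} + \left(3 - 5\right)\right) = - \frac{4}{7} + \left(Y^{2} - 2\right) = - \frac{4}{7} + \left(-2 + Y^{2}\right) = - \frac{18}{7} + Y^{2}$)
$n{\left(q \right)} = 1$
$t{\left(v,b \right)} = - \frac{3}{7} + \frac{b}{6} + \frac{v^{2}}{6}$ ($t{\left(v,b \right)} = \frac{b + \left(- \frac{18}{7} + v^{2}\right)}{6} = \frac{- \frac{18}{7} + b + v^{2}}{6} = - \frac{3}{7} + \frac{b}{6} + \frac{v^{2}}{6}$)
$- 118 t{\left(n{\left(1 \right)},10 \right)} - 105 = - 118 \left(- \frac{3}{7} + \frac{1}{6} \cdot 10 + \frac{1^{2}}{6}\right) - 105 = - 118 \left(- \frac{3}{7} + \frac{5}{3} + \frac{1}{6} \cdot 1\right) - 105 = - 118 \left(- \frac{3}{7} + \frac{5}{3} + \frac{1}{6}\right) - 105 = \left(-118\right) \frac{59}{42} - 105 = - \frac{3481}{21} - 105 = - \frac{5686}{21}$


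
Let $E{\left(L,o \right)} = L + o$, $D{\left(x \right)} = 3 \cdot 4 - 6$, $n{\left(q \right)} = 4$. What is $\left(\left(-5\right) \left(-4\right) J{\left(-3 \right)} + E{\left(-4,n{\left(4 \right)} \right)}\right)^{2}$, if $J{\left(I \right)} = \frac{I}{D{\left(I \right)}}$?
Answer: $100$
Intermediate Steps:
$D{\left(x \right)} = 6$ ($D{\left(x \right)} = 12 - 6 = 6$)
$J{\left(I \right)} = \frac{I}{6}$
$\left(\left(-5\right) \left(-4\right) J{\left(-3 \right)} + E{\left(-4,n{\left(4 \right)} \right)}\right)^{2} = \left(\left(-5\right) \left(-4\right) \frac{1}{6} \left(-3\right) + \left(-4 + 4\right)\right)^{2} = \left(20 \left(- \frac{1}{2}\right) + 0\right)^{2} = \left(-10 + 0\right)^{2} = \left(-10\right)^{2} = 100$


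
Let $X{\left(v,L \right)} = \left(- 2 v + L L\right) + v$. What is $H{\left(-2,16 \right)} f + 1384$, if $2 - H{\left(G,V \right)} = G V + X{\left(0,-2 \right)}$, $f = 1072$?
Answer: $33544$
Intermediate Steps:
$X{\left(v,L \right)} = L^{2} - v$ ($X{\left(v,L \right)} = \left(- 2 v + L^{2}\right) + v = \left(L^{2} - 2 v\right) + v = L^{2} - v$)
$H{\left(G,V \right)} = -2 - G V$ ($H{\left(G,V \right)} = 2 - \left(G V + \left(\left(-2\right)^{2} - 0\right)\right) = 2 - \left(G V + \left(4 + 0\right)\right) = 2 - \left(G V + 4\right) = 2 - \left(4 + G V\right) = -2 - G V$)
$H{\left(-2,16 \right)} f + 1384 = \left(-2 - \left(-2\right) 16\right) 1072 + 1384 = \left(-2 + 32\right) 1072 + 1384 = 30 \cdot 1072 + 1384 = 32160 + 1384 = 33544$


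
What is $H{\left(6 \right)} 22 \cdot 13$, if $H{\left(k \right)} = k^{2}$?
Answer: $10296$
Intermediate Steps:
$H{\left(6 \right)} 22 \cdot 13 = 6^{2} \cdot 22 \cdot 13 = 36 \cdot 22 \cdot 13 = 792 \cdot 13 = 10296$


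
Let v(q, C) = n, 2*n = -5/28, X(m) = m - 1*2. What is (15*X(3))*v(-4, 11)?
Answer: -75/56 ≈ -1.3393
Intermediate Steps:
X(m) = -2 + m (X(m) = m - 2 = -2 + m)
n = -5/56 (n = (-5/28)/2 = (-5*1/28)/2 = (½)*(-5/28) = -5/56 ≈ -0.089286)
v(q, C) = -5/56
(15*X(3))*v(-4, 11) = (15*(-2 + 3))*(-5/56) = (15*1)*(-5/56) = 15*(-5/56) = -75/56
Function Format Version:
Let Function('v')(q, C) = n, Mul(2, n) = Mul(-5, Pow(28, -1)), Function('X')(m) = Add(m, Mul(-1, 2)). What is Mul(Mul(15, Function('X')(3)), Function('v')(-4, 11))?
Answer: Rational(-75, 56) ≈ -1.3393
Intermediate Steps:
Function('X')(m) = Add(-2, m) (Function('X')(m) = Add(m, -2) = Add(-2, m))
n = Rational(-5, 56) (n = Mul(Rational(1, 2), Mul(-5, Pow(28, -1))) = Mul(Rational(1, 2), Mul(-5, Rational(1, 28))) = Mul(Rational(1, 2), Rational(-5, 28)) = Rational(-5, 56) ≈ -0.089286)
Function('v')(q, C) = Rational(-5, 56)
Mul(Mul(15, Function('X')(3)), Function('v')(-4, 11)) = Mul(Mul(15, Add(-2, 3)), Rational(-5, 56)) = Mul(Mul(15, 1), Rational(-5, 56)) = Mul(15, Rational(-5, 56)) = Rational(-75, 56)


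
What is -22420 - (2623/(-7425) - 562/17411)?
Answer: -2898333211597/129276675 ≈ -22420.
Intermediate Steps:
-22420 - (2623/(-7425) - 562/17411) = -22420 - (2623*(-1/7425) - 562*1/17411) = -22420 - (-2623/7425 - 562/17411) = -22420 - 1*(-49841903/129276675) = -22420 + 49841903/129276675 = -2898333211597/129276675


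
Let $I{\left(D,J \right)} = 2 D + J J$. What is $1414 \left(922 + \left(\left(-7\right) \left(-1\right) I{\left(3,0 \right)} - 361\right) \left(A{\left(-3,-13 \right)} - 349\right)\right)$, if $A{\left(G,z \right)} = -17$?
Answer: $166393864$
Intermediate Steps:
$I{\left(D,J \right)} = J^{2} + 2 D$ ($I{\left(D,J \right)} = 2 D + J^{2} = J^{2} + 2 D$)
$1414 \left(922 + \left(\left(-7\right) \left(-1\right) I{\left(3,0 \right)} - 361\right) \left(A{\left(-3,-13 \right)} - 349\right)\right) = 1414 \left(922 + \left(\left(-7\right) \left(-1\right) \left(0^{2} + 2 \cdot 3\right) - 361\right) \left(-17 - 349\right)\right) = 1414 \left(922 + \left(7 \left(0 + 6\right) - 361\right) \left(-366\right)\right) = 1414 \left(922 + \left(7 \cdot 6 - 361\right) \left(-366\right)\right) = 1414 \left(922 + \left(42 - 361\right) \left(-366\right)\right) = 1414 \left(922 - -116754\right) = 1414 \left(922 + 116754\right) = 1414 \cdot 117676 = 166393864$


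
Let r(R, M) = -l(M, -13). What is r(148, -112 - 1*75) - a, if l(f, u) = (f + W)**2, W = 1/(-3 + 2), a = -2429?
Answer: -32915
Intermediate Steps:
W = -1 (W = 1/(-1) = -1)
l(f, u) = (-1 + f)**2 (l(f, u) = (f - 1)**2 = (-1 + f)**2)
r(R, M) = -(-1 + M)**2
r(148, -112 - 1*75) - a = -(-1 + (-112 - 1*75))**2 - 1*(-2429) = -(-1 + (-112 - 75))**2 + 2429 = -(-1 - 187)**2 + 2429 = -1*(-188)**2 + 2429 = -1*35344 + 2429 = -35344 + 2429 = -32915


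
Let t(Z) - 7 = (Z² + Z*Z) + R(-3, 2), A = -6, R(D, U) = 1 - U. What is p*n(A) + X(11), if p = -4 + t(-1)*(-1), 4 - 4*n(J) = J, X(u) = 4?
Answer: -26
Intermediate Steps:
t(Z) = 6 + 2*Z² (t(Z) = 7 + ((Z² + Z*Z) + (1 - 1*2)) = 7 + ((Z² + Z²) + (1 - 2)) = 7 + (2*Z² - 1) = 7 + (-1 + 2*Z²) = 6 + 2*Z²)
n(J) = 1 - J/4
p = -12 (p = -4 + (6 + 2*(-1)²)*(-1) = -4 + (6 + 2*1)*(-1) = -4 + (6 + 2)*(-1) = -4 + 8*(-1) = -4 - 8 = -12)
p*n(A) + X(11) = -12*(1 - ¼*(-6)) + 4 = -12*(1 + 3/2) + 4 = -12*5/2 + 4 = -30 + 4 = -26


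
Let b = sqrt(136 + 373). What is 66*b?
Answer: 66*sqrt(509) ≈ 1489.0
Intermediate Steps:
b = sqrt(509) ≈ 22.561
66*b = 66*sqrt(509)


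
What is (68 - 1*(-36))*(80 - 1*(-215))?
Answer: 30680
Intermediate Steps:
(68 - 1*(-36))*(80 - 1*(-215)) = (68 + 36)*(80 + 215) = 104*295 = 30680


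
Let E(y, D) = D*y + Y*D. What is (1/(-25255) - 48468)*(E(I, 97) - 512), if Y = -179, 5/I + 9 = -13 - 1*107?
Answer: 564624300341752/651579 ≈ 8.6655e+8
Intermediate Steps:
I = -5/129 (I = 5/(-9 + (-13 - 1*107)) = 5/(-9 + (-13 - 107)) = 5/(-9 - 120) = 5/(-129) = 5*(-1/129) = -5/129 ≈ -0.038760)
E(y, D) = -179*D + D*y (E(y, D) = D*y - 179*D = -179*D + D*y)
(1/(-25255) - 48468)*(E(I, 97) - 512) = (1/(-25255) - 48468)*(97*(-179 - 5/129) - 512) = (-1/25255 - 48468)*(97*(-23096/129) - 512) = -1224059341*(-2240312/129 - 512)/25255 = -1224059341/25255*(-2306360/129) = 564624300341752/651579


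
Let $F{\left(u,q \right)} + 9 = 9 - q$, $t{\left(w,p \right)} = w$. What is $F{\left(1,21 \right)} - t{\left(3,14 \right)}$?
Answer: $-24$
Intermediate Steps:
$F{\left(u,q \right)} = - q$ ($F{\left(u,q \right)} = -9 - \left(-9 + q\right) = - q$)
$F{\left(1,21 \right)} - t{\left(3,14 \right)} = \left(-1\right) 21 - 3 = -21 - 3 = -24$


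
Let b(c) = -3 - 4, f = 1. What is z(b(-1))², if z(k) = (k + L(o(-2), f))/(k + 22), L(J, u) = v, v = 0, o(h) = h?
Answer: 49/225 ≈ 0.21778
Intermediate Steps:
L(J, u) = 0
b(c) = -7
z(k) = k/(22 + k) (z(k) = (k + 0)/(k + 22) = k/(22 + k))
z(b(-1))² = (-7/(22 - 7))² = (-7/15)² = 49/225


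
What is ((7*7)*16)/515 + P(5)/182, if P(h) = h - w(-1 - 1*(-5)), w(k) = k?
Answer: 143203/93730 ≈ 1.5278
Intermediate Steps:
P(h) = -4 + h (P(h) = h - (-1 - 1*(-5)) = h - (-1 + 5) = h - 1*4 = h - 4 = -4 + h)
((7*7)*16)/515 + P(5)/182 = ((7*7)*16)/515 + (-4 + 5)/182 = (49*16)*(1/515) + 1*(1/182) = 784*(1/515) + 1/182 = 784/515 + 1/182 = 143203/93730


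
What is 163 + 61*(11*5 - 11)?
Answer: 2847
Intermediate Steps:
163 + 61*(11*5 - 11) = 163 + 61*(55 - 11) = 163 + 61*44 = 163 + 2684 = 2847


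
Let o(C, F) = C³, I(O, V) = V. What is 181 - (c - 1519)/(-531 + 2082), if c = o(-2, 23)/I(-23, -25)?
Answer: 7056242/38775 ≈ 181.98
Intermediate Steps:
c = 8/25 (c = (-2)³/(-25) = -8*(-1/25) = 8/25 ≈ 0.32000)
181 - (c - 1519)/(-531 + 2082) = 181 - (8/25 - 1519)/(-531 + 2082) = 181 - (-37967)/(25*1551) = 181 - 1*(-37967/38775) = 181 + 37967/38775 = 7056242/38775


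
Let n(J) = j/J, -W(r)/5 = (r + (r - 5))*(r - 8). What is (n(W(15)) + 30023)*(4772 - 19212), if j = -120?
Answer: -15173693512/35 ≈ -4.3353e+8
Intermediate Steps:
W(r) = -5*(-8 + r)*(-5 + 2*r) (W(r) = -5*(r + (r - 5))*(r - 8) = -5*(r + (-5 + r))*(-8 + r) = -5*(-5 + 2*r)*(-8 + r) = -5*(-8 + r)*(-5 + 2*r))
n(J) = -120/J
(n(W(15)) + 30023)*(4772 - 19212) = (-120/(-200 - 10*15**2 + 105*15) + 30023)*(4772 - 19212) = (-120/(-200 - 10*225 + 1575) + 30023)*(-14440) = (-120/(-200 - 2250 + 1575) + 30023)*(-14440) = (-120/(-875) + 30023)*(-14440) = (-120*(-1/875) + 30023)*(-14440) = (24/175 + 30023)*(-14440) = (5254049/175)*(-14440) = -15173693512/35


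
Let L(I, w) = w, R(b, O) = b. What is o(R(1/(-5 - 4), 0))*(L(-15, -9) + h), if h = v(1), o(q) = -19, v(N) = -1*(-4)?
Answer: 95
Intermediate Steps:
v(N) = 4
h = 4
o(R(1/(-5 - 4), 0))*(L(-15, -9) + h) = -19*(-9 + 4) = -19*(-5) = 95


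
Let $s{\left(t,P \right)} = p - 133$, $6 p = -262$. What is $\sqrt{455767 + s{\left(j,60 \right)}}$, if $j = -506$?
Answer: $\frac{\sqrt{4100313}}{3} \approx 674.97$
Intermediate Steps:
$p = - \frac{131}{3}$ ($p = \frac{1}{6} \left(-262\right) = - \frac{131}{3} \approx -43.667$)
$s{\left(t,P \right)} = - \frac{530}{3}$ ($s{\left(t,P \right)} = - \frac{131}{3} - 133 = - \frac{530}{3}$)
$\sqrt{455767 + s{\left(j,60 \right)}} = \sqrt{455767 - \frac{530}{3}} = \sqrt{\frac{1366771}{3}} = \frac{\sqrt{4100313}}{3}$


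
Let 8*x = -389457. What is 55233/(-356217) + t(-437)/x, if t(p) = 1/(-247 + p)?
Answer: -1226119835939/7907678637633 ≈ -0.15505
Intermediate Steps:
x = -389457/8 (x = (⅛)*(-389457) = -389457/8 ≈ -48682.)
55233/(-356217) + t(-437)/x = 55233/(-356217) + 1/((-247 - 437)*(-389457/8)) = 55233*(-1/356217) - 8/389457/(-684) = -18411/118739 - 1/684*(-8/389457) = -18411/118739 + 2/66597147 = -1226119835939/7907678637633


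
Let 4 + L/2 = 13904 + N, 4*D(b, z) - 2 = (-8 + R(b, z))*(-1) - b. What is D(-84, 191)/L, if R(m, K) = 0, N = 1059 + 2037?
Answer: 47/67984 ≈ 0.00069134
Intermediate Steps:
N = 3096
D(b, z) = 5/2 - b/4 (D(b, z) = ½ + ((-8 + 0)*(-1) - b)/4 = ½ + (-8*(-1) - b)/4 = ½ + (8 - b)/4 = ½ + (2 - b/4) = 5/2 - b/4)
L = 33992 (L = -8 + 2*(13904 + 3096) = -8 + 2*17000 = -8 + 34000 = 33992)
D(-84, 191)/L = (5/2 - ¼*(-84))/33992 = (5/2 + 21)*(1/33992) = (47/2)*(1/33992) = 47/67984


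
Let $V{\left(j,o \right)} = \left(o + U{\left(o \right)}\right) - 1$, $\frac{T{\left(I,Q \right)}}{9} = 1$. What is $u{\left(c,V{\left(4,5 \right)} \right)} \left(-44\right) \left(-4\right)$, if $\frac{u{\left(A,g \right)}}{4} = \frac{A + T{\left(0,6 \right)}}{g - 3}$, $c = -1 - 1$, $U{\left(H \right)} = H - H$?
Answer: $4928$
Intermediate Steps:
$U{\left(H \right)} = 0$
$T{\left(I,Q \right)} = 9$ ($T{\left(I,Q \right)} = 9 \cdot 1 = 9$)
$V{\left(j,o \right)} = -1 + o$ ($V{\left(j,o \right)} = \left(o + 0\right) - 1 = o - 1 = -1 + o$)
$c = -2$ ($c = -1 - 1 = -2$)
$u{\left(A,g \right)} = \frac{4 \left(9 + A\right)}{-3 + g}$ ($u{\left(A,g \right)} = 4 \frac{A + 9}{g - 3} = 4 \frac{9 + A}{-3 + g} = \frac{4 \left(9 + A\right)}{-3 + g}$)
$u{\left(c,V{\left(4,5 \right)} \right)} \left(-44\right) \left(-4\right) = \frac{4 \left(9 - 2\right)}{-3 + \left(-1 + 5\right)} \left(-44\right) \left(-4\right) = 4 \frac{1}{-3 + 4} \cdot 7 \left(-44\right) \left(-4\right) = 4 \cdot 1^{-1} \cdot 7 \left(-44\right) \left(-4\right) = 4 \cdot 1 \cdot 7 \left(-44\right) \left(-4\right) = 28 \left(-44\right) \left(-4\right) = \left(-1232\right) \left(-4\right) = 4928$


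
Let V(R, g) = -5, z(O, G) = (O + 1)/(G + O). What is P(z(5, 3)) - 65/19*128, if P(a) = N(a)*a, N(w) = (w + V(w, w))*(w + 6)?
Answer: -558643/1216 ≈ -459.41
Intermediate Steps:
z(O, G) = (1 + O)/(G + O)
N(w) = (-5 + w)*(6 + w) (N(w) = (w - 5)*(w + 6) = (-5 + w)*(6 + w))
P(a) = a*(-30 + a + a**2) (P(a) = (-30 + a + a**2)*a = a*(-30 + a + a**2))
P(z(5, 3)) - 65/19*128 = ((1 + 5)/(3 + 5))*(-30 + (1 + 5)/(3 + 5) + ((1 + 5)/(3 + 5))**2) - 65/19*128 = (6/8)*(-30 + 6/8 + (6/8)**2) - 65*1/19*128 = ((1/8)*6)*(-30 + (1/8)*6 + ((1/8)*6)**2) - 65/19*128 = 3*(-30 + 3/4 + (3/4)**2)/4 - 8320/19 = 3*(-30 + 3/4 + 9/16)/4 - 8320/19 = (3/4)*(-459/16) - 8320/19 = -1377/64 - 8320/19 = -558643/1216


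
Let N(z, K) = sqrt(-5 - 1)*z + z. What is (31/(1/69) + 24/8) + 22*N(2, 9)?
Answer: 2186 + 44*I*sqrt(6) ≈ 2186.0 + 107.78*I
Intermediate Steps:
N(z, K) = z + I*z*sqrt(6) (N(z, K) = sqrt(-6)*z + z = (I*sqrt(6))*z + z = I*z*sqrt(6) + z = z + I*z*sqrt(6))
(31/(1/69) + 24/8) + 22*N(2, 9) = (31/(1/69) + 24/8) + 22*(2*(1 + I*sqrt(6))) = (31/(1/69) + 24*(1/8)) + 22*(2 + 2*I*sqrt(6)) = (31*69 + 3) + (44 + 44*I*sqrt(6)) = (2139 + 3) + (44 + 44*I*sqrt(6)) = 2142 + (44 + 44*I*sqrt(6)) = 2186 + 44*I*sqrt(6)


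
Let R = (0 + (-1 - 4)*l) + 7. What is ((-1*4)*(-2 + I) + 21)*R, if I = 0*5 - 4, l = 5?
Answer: -810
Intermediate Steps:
I = -4 (I = 0 - 4 = -4)
R = -18 (R = (0 + (-1 - 4)*5) + 7 = (0 - 5*5) + 7 = (0 - 25) + 7 = -25 + 7 = -18)
((-1*4)*(-2 + I) + 21)*R = ((-1*4)*(-2 - 4) + 21)*(-18) = (-4*(-6) + 21)*(-18) = (24 + 21)*(-18) = 45*(-18) = -810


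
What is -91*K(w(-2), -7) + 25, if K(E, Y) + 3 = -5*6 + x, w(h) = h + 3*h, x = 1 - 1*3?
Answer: 3210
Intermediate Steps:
x = -2 (x = 1 - 3 = -2)
w(h) = 4*h
K(E, Y) = -35 (K(E, Y) = -3 + (-5*6 - 2) = -3 + (-30 - 2) = -3 - 32 = -35)
-91*K(w(-2), -7) + 25 = -91*(-35) + 25 = 3185 + 25 = 3210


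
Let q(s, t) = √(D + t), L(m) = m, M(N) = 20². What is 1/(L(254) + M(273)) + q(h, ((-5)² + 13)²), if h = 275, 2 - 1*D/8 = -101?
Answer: 1/654 + 18*√7 ≈ 47.625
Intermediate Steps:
M(N) = 400
D = 824 (D = 16 - 8*(-101) = 16 + 808 = 824)
q(s, t) = √(824 + t)
1/(L(254) + M(273)) + q(h, ((-5)² + 13)²) = 1/(254 + 400) + √(824 + ((-5)² + 13)²) = 1/654 + √(824 + (25 + 13)²) = 1/654 + √(824 + 38²) = 1/654 + √(824 + 1444) = 1/654 + √2268 = 1/654 + 18*√7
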